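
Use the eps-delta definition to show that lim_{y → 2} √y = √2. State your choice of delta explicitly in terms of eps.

delta = min(2, √2·eps)

Fix eps > 0. We want delta > 0 such that 0 < |y − 2| < delta implies |√y − √2| < eps.
Multiplying by the conjugate, |√y − √2| = |y − 2|/(√y + √2).
Restrict delta ≤ 2 so that |y − 2| < 2 forces y > 0, and then √y + √2 > √2.
Hence |√y − √2| < |y − 2|/√2, which is < eps once |y − 2| < √2·eps.
Take delta = min(2, √2·eps). If 0 < |y − 2| < delta then y > 0 and |√y − √2| < |y − 2|/√2 < eps.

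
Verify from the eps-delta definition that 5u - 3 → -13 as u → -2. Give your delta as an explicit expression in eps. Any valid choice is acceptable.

Let eps > 0. We need delta > 0 so that 0 < |u + 2| < delta implies |(5u - 3) + 13| < eps.
|(5u - 3) + 13| = |5u + 10| = 5|u + 2|.
So 5|u + 2| < eps exactly when |u + 2| < eps/5.
Choosing delta = eps/5 gives |(5u - 3) + 13| = 5|u + 2| < eps whenever |u + 2| < delta.

delta = eps/5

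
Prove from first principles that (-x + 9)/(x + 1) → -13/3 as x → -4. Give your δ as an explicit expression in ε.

δ = min(3/2, (9/20)ε)

Let ε > 0 be given. We want δ > 0 with 0 < |x + 4| < δ ⇒ |(-x + 9)/(x + 1) + 13/3| < ε.
Combining over a common denominator, (-x + 9)/(x + 1) + 13/3 = [(-x + 9)·(-3) − 13·(x + 1)] / [(-3)·(x + 1)] = -10(x + 4) / ((-3)(x + 1)).
So |(-x + 9)/(x + 1) + 13/3| = 10|x + 4| / (3·|x + 1|).
Require δ ≤ 3/2, so |x + 1| ≥ |-3| − |x + 4| > 3 − 3/2 = 3/2.
Hence |(-x + 9)/(x + 1) + 13/3| < 10|x + 4|/(3·(3/2)) = (20/9)|x + 4|, which is < ε once |x + 4| < (9/20)ε.
Take δ = min(3/2, (9/20)ε). Then 0 < |x + 4| < δ forces both bounds, so |(-x + 9)/(x + 1) + 13/3| < ε.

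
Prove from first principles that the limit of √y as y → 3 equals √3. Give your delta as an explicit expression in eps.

delta = min(3, √3·eps)

Suppose eps > 0. We want delta > 0 such that 0 < |y − 3| < delta implies |√y − √3| < eps.
Rationalise: √y − √3 = (y − 3)/(√y + √3), so |√y − √3| = |y − 3|/(√y + √3).
Restrict delta ≤ 3 so that |y − 3| < 3 forces y > 0, and then √y + √3 > √3.
Hence |√y − √3| < |y − 3|/√3, which is < eps once |y − 3| < √3·eps.
Take delta = min(3, √3·eps). If 0 < |y − 3| < delta then y > 0 and |√y − √3| < |y − 3|/√3 < eps.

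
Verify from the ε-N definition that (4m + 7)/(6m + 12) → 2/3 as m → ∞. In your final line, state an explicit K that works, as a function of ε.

Let ε > 0 be given. For m ≥ 1, |(4m + 7)/(6m + 12) − (2/3)| = |-6|/(6(6m + 12)) = 6/(6(6m + 12)).
Since 6m + 12 ≥ 6m for m ≥ 1, this is ≤ 6/(6·6m) = (1/6)/m.
So |(4m + 7)/(6m + 12) − (2/3)| < ε whenever m > (1/6)/ε.
Take K = (1/6)/ε. If m > K then |(4m + 7)/(6m + 12) − (2/3)| ≤ (1/6)/m < ε.

K = (1/6)/ε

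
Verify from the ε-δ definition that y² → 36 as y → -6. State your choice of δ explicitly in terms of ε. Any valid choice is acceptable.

Fix ε > 0. We seek δ > 0 with 0 < |y + 6| < δ ⇒ |y² − 36| < ε.
Factor: y² − 36 = (y + 6)(y - 6), so |y² − 36| = |y + 6|·|y - 6|.
Impose δ ≤ 1 so that |y| < 7; then |y - 6| ≤ 13.
Hence |y² − 36| ≤ 13|y + 6|, which is < ε once |y + 6| < ε/13.
Take δ = min(1, ε/13). If 0 < |y + 6| < δ then both bounds hold and |y² − 36| ≤ 13|y + 6| < 13·(ε/13) = ε.

δ = min(1, ε/13)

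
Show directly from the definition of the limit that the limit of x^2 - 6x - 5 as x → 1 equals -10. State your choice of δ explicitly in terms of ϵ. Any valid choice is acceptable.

δ = min(2, ϵ/8)

Let ϵ > 0. We want δ > 0 such that 0 < |x − 1| < δ implies |(x^2 - 6x - 5) + 10| < ϵ.
(x^2 - 6x - 5) + 10 = x^2 - 6x + 5 = (x − 1)(x - 5).
So |(x^2 - 6x - 5) + 10| = |x − 1|·|x - 5|.
Require δ ≤ 2. Then |x − 1| < 2 gives |x| < 3, and by the triangle inequality |x - 5| ≤ 3 + 5 = 8.
Hence |(x^2 - 6x - 5) + 10| ≤ 8|x − 1| < ϵ provided |x − 1| < ϵ/8.
Choosing δ = min(2, ϵ/8) ensures both conditions, hence |(x^2 - 6x - 5) + 10| < ϵ.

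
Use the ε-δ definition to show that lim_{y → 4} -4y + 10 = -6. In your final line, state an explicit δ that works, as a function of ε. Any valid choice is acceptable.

δ = ε/4

Let ε > 0 be given. We need δ > 0 so that 0 < |y − 4| < δ implies |(-4y + 10) + 6| < ε.
Since (-4y + 10) + 6 = -4(y − 4), we have |(-4y + 10) + 6| = 4|y − 4|.
Thus it suffices that |y − 4| < ε/4.
Choosing δ = ε/4 gives |(-4y + 10) + 6| = 4|y − 4| < ε whenever |y − 4| < δ.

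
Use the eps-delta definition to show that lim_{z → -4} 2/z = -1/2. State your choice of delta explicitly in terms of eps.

delta = min(2, 4eps)

Let eps > 0 be given. We seek delta > 0 such that 0 < |z + 4| < delta implies |2/z + 1/2| < eps.
|2/z + 1/2| = 2·|-4 − z|/(4·|z|) = 2|z + 4|/(4|z|).
Require delta ≤ 2 so that |z| > 4 − 2 = 2, hence 4|z| > 8.
Then |2/z + 1/2| < 2|z + 4|/8, which is < eps when |z + 4| < 4eps.
Take delta = min(2, 4eps). Then 0 < |z + 4| < delta gives both |z + 4| < 2 and |z + 4| < 4eps, so |2/z + 1/2| < eps.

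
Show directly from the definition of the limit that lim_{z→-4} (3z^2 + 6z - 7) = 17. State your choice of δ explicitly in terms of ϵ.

Fix ϵ > 0. We want δ > 0 such that 0 < |z + 4| < δ implies |(3z^2 + 6z - 7) − 17| < ϵ.
(3z^2 + 6z - 7) − 17 = 3z^2 + 6z - 24 = (z + 4)(3z - 6).
So |(3z^2 + 6z - 7) − 17| = |z + 4|·|3z - 6|.
Require δ ≤ 1. Then |z + 4| < 1 gives |z| < 5, and by the triangle inequality |3z - 6| ≤ 3·5 + 6 = 21.
Hence |(3z^2 + 6z - 7) − 17| ≤ 21|z + 4| < ϵ provided |z + 4| < ϵ/21.
Choosing δ = min(1, ϵ/21) ensures both conditions, hence |(3z^2 + 6z - 7) − 17| < ϵ.

δ = min(1, ϵ/21)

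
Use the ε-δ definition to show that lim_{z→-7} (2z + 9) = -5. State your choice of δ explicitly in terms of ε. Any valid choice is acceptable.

δ = ε/2

Suppose ε > 0. We need δ > 0 so that 0 < |z + 7| < δ implies |(2z + 9) + 5| < ε.
|(2z + 9) + 5| = |2z + 14| = 2|z + 7|.
So 2|z + 7| < ε exactly when |z + 7| < ε/2.
Choosing δ = ε/2 gives |(2z + 9) + 5| = 2|z + 7| < ε whenever |z + 7| < δ.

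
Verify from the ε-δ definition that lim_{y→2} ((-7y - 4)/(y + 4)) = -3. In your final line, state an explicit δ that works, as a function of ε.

δ = min(3, (3/4)ε)

Fix ε > 0. We want δ > 0 with 0 < |y − 2| < δ ⇒ |(-7y - 4)/(y + 4) + 3| < ε.
Combining over a common denominator, (-7y - 4)/(y + 4) + 3 = [(-7y - 4)·6 − (-18)·(y + 4)] / [6·(y + 4)] = -24(y − 2) / (6(y + 4)).
So |(-7y - 4)/(y + 4) + 3| = 24|y − 2| / (6·|y + 4|).
Require δ ≤ 3, so |y + 4| ≥ |6| − |y − 2| > 6 − 3 = 3.
Hence |(-7y - 4)/(y + 4) + 3| < 24|y − 2|/(6·3) = (4/3)|y − 2|, which is < ε once |y − 2| < (3/4)ε.
Take δ = min(3, (3/4)ε). Then 0 < |y − 2| < δ forces both bounds, so |(-7y - 4)/(y + 4) + 3| < ε.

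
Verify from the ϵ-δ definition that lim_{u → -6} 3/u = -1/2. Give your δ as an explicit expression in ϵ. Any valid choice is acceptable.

Let ϵ > 0 be given. We seek δ > 0 such that 0 < |u + 6| < δ implies |3/u + 1/2| < ϵ.
|3/u + 1/2| = 3·|-6 − u|/(6·|u|) = 3|u + 6|/(6|u|).
Restrict δ ≤ 3. Then |u + 6| < 3 gives |u| > 3, so 6|u| > 18.
Then |3/u + 1/2| < 3|u + 6|/18, which is < ϵ when |u + 6| < 6ϵ.
Take δ = min(3, 6ϵ). Then 0 < |u + 6| < δ gives both |u + 6| < 3 and |u + 6| < 6ϵ, so |3/u + 1/2| < ϵ.

δ = min(3, 6ϵ)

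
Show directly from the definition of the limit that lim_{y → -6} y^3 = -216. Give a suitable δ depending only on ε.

δ = min(1, ε/127)

Suppose ε > 0. We seek δ > 0 with 0 < |y + 6| < δ ⇒ |y^3 + 216| < ε.
Factor: y^3 + 216 = (y + 6)(y^2 - 6y + 36), so |y^3 + 216| = |y + 6|·|y^2 - 6y + 36|.
Restrict δ ≤ 1. Then |y + 6| < 1 gives |y| < 7, so by the triangle inequality |y^2 - 6y + 36| ≤ 7^2 + 6·7 + 36 = 127.
Hence |y^3 + 216| ≤ 127|y + 6|, which is < ε once |y + 6| < ε/127.
Take δ = min(1, ε/127). If 0 < |y + 6| < δ then both bounds hold and |y^3 + 216| ≤ 127|y + 6| < 127·(ε/127) = ε.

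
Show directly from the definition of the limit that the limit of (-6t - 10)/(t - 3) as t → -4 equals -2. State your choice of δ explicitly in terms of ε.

Let ε > 0. We want δ > 0 with 0 < |t + 4| < δ ⇒ |(-6t - 10)/(t - 3) + 2| < ε.
Combining over a common denominator, (-6t - 10)/(t - 3) + 2 = [(-6t - 10)·(-7) − 14·(t - 3)] / [(-7)·(t - 3)] = 28(t + 4) / ((-7)(t - 3)).
So |(-6t - 10)/(t - 3) + 2| = 28|t + 4| / (7·|t − 3|).
Restrict δ ≤ 7/2. Then |t + 4| < 7/2 gives |t − 3| = |(t + 4) + (-7)| ≥ 7 − 7/2 = 7/2.
Hence |(-6t - 10)/(t - 3) + 2| < 28|t + 4|/(7·(7/2)) = (8/7)|t + 4|, which is < ε once |t + 4| < (7/8)ε.
Take δ = min(7/2, (7/8)ε). Then 0 < |t + 4| < δ forces both bounds, so |(-6t - 10)/(t - 3) + 2| < ε.

δ = min(7/2, (7/8)ε)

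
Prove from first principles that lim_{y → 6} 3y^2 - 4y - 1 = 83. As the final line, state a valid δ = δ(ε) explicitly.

Let ε > 0 be given. We want δ > 0 such that 0 < |y − 6| < δ implies |(3y^2 - 4y - 1) − 83| < ε.
(3y^2 - 4y - 1) − 83 = 3y^2 - 4y - 84 = (y − 6)(3y + 14).
So |(3y^2 - 4y - 1) − 83| = |y − 6|·|3y + 14|.
Assume first that |y − 6| < 1, so |y| < 7. Then |3y + 14| ≤ 3·7 + 14 = 35.
Hence |(3y^2 - 4y - 1) − 83| ≤ 35|y − 6| < ε provided |y − 6| < ε/35.
Take δ = min(1, ε/35). Then 0 < |y − 6| < δ gives both |y − 6| < 1 and |y − 6| < ε/35, so |(3y^2 - 4y - 1) − 83| < ε.

δ = min(1, ε/35)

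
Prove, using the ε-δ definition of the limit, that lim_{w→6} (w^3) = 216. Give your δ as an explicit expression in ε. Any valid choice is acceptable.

δ = min(1, ε/127)

Let ε > 0. We seek δ > 0 with 0 < |w − 6| < δ ⇒ |w^3 − 216| < ε.
Factor: w^3 − 216 = (w − 6)(w^2 + 6w + 36), so |w^3 − 216| = |w − 6|·|w^2 + 6w + 36|.
Impose δ ≤ 1 so that |w| < 7; then |w^2 + 6w + 36| ≤ 127.
Hence |w^3 − 216| ≤ 127|w − 6|, which is < ε once |w − 6| < ε/127.
Take δ = min(1, ε/127). If 0 < |w − 6| < δ then both bounds hold and |w^3 − 216| ≤ 127|w − 6| < 127·(ε/127) = ε.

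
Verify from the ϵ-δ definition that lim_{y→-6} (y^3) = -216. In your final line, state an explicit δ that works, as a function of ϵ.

δ = min(1, ϵ/127)

Let ϵ > 0. We seek δ > 0 with 0 < |y + 6| < δ ⇒ |y^3 + 216| < ϵ.
Factor: y^3 + 216 = (y + 6)(y^2 - 6y + 36), so |y^3 + 216| = |y + 6|·|y^2 - 6y + 36|.
Restrict δ ≤ 1. Then |y + 6| < 1 gives |y| < 7, so by the triangle inequality |y^2 - 6y + 36| ≤ 7^2 + 6·7 + 36 = 127.
Hence |y^3 + 216| ≤ 127|y + 6|, which is < ϵ once |y + 6| < ϵ/127.
Take δ = min(1, ϵ/127). If 0 < |y + 6| < δ then both bounds hold and |y^3 + 216| ≤ 127|y + 6| < 127·(ϵ/127) = ϵ.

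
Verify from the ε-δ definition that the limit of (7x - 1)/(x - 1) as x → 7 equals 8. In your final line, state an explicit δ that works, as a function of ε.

Let ε > 0. We want δ > 0 with 0 < |x − 7| < δ ⇒ |(7x - 1)/(x - 1) − 8| < ε.
Combining over a common denominator, (7x - 1)/(x - 1) − 8 = [(7x - 1)·6 − 48·(x - 1)] / [6·(x - 1)] = -6(x − 7) / (6(x - 1)).
So |(7x - 1)/(x - 1) − 8| = 6|x − 7| / (6·|x − 1|).
Require δ ≤ 3, so |x − 1| ≥ |6| − |x − 7| > 6 − 3 = 3.
Hence |(7x - 1)/(x - 1) − 8| < 6|x − 7|/(6·3) = (1/3)|x − 7|, which is < ε once |x − 7| < 3ε.
Take δ = min(3, 3ε). Then 0 < |x − 7| < δ forces both bounds, so |(7x - 1)/(x - 1) − 8| < ε.

δ = min(3, 3ε)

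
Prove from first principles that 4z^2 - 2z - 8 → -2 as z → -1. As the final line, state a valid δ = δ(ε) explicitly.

δ = min(1, ε/14)

Let ε > 0. We want δ > 0 such that 0 < |z + 1| < δ implies |(4z^2 - 2z - 8) + 2| < ε.
(4z^2 - 2z - 8) + 2 = 4z^2 - 2z - 6 = (z + 1)(4z - 6).
So |(4z^2 - 2z - 8) + 2| = |z + 1|·|4z - 6|.
Assume first that |z + 1| < 1, so |z| < 2. Then |4z - 6| ≤ 4·2 + 6 = 14.
Hence |(4z^2 - 2z - 8) + 2| ≤ 14|z + 1| < ε provided |z + 1| < ε/14.
Take δ = min(1, ε/14). Then 0 < |z + 1| < δ gives both |z + 1| < 1 and |z + 1| < ε/14, so |(4z^2 - 2z - 8) + 2| < ε.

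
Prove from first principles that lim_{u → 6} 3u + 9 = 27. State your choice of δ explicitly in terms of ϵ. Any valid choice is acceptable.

Let ϵ > 0. We need δ > 0 so that 0 < |u − 6| < δ implies |(3u + 9) − 27| < ϵ.
Since (3u + 9) − 27 = 3(u − 6), we have |(3u + 9) − 27| = 3|u − 6|.
So 3|u − 6| < ϵ exactly when |u − 6| < ϵ/3.
Take δ = ϵ/3. If 0 < |u − 6| < δ then |(3u + 9) − 27| = 3|u − 6| < 3·(ϵ/3) = ϵ.

δ = ϵ/3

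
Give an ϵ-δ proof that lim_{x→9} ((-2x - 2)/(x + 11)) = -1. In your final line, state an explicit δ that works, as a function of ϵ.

Let ϵ > 0. We want δ > 0 with 0 < |x − 9| < δ ⇒ |(-2x - 2)/(x + 11) + 1| < ϵ.
Combining over a common denominator, (-2x - 2)/(x + 11) + 1 = [(-2x - 2)·20 − (-20)·(x + 11)] / [20·(x + 11)] = -20(x − 9) / (20(x + 11)).
So |(-2x - 2)/(x + 11) + 1| = 20|x − 9| / (20·|x + 11|).
Require δ ≤ 10, so |x + 11| ≥ |20| − |x − 9| > 20 − 10 = 10.
Hence |(-2x - 2)/(x + 11) + 1| < 20|x − 9|/(20·10) = (1/10)|x − 9|, which is < ϵ once |x − 9| < 10ϵ.
Take δ = min(10, 10ϵ). Then 0 < |x − 9| < δ forces both bounds, so |(-2x - 2)/(x + 11) + 1| < ϵ.

δ = min(10, 10ϵ)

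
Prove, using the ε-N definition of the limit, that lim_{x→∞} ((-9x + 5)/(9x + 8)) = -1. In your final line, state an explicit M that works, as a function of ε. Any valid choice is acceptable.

M = (13/9)/ε

Suppose ε > 0. We seek M > 0 such that x > M implies |(-9x + 5)/(9x + 8) + 1| < ε.
(-9x + 5)/(9x + 8) + 1 = (9(-9x + 5) − (-9)(9x + 8)) / (9(9x + 8)) = 117/(9(9x + 8)).
For x > 0 we have 9x + 8 > 9x, so |(-9x + 5)/(9x + 8) + 1| = 117/(9(9x + 8)) < 117/(9·9x) = (13/9)/x.
Thus |(-9x + 5)/(9x + 8) + 1| < ε whenever x > (13/9)/ε.
Take M = (13/9)/ε. If x > M then |(-9x + 5)/(9x + 8) + 1| < (13/9)/x < ε.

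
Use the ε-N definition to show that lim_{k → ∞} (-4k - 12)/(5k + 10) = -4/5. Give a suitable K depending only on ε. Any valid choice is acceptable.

K = (4/5)/ε

Suppose ε > 0. For k ≥ 1, |(-4k - 12)/(5k + 10) + 4/5| = |-20|/(5(5k + 10)) = 20/(5(5k + 10)).
Since 5k + 10 ≥ 5k for k ≥ 1, this is ≤ 20/(5·5k) = (4/5)/k.
So |(-4k - 12)/(5k + 10) + 4/5| < ε whenever k > (4/5)/ε.
Take K = (4/5)/ε. If k > K then |(-4k - 12)/(5k + 10) + 4/5| ≤ (4/5)/k < ε.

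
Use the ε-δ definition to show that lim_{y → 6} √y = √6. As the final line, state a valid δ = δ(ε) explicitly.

δ = min(6, √6·ε)

Suppose ε > 0. We want δ > 0 such that 0 < |y − 6| < δ implies |√y − √6| < ε.
Multiplying by the conjugate, |√y − √6| = |y − 6|/(√y + √6).
Restrict δ ≤ 6 so that |y − 6| < 6 forces y > 0, and then √y + √6 > √6.
Hence |√y − √6| < |y − 6|/√6, which is < ε once |y − 6| < √6·ε.
Take δ = min(6, √6·ε). If 0 < |y − 6| < δ then y > 0 and |√y − √6| < |y − 6|/√6 < ε.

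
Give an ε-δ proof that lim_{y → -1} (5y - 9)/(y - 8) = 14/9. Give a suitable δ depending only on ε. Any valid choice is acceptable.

Fix ε > 0. We want δ > 0 with 0 < |y + 1| < δ ⇒ |(5y - 9)/(y - 8) − (14/9)| < ε.
Combining over a common denominator, (5y - 9)/(y - 8) − (14/9) = [(5y - 9)·(-9) − (-14)·(y - 8)] / [(-9)·(y - 8)] = -31(y + 1) / ((-9)(y - 8)).
So |(5y - 9)/(y - 8) − (14/9)| = 31|y + 1| / (9·|y − 8|).
Require δ ≤ 9/2, so |y − 8| ≥ |-9| − |y + 1| > 9 − 9/2 = 9/2.
Hence |(5y - 9)/(y - 8) − (14/9)| < 31|y + 1|/(9·(9/2)) = (62/81)|y + 1|, which is < ε once |y + 1| < (81/62)ε.
Take δ = min(9/2, (81/62)ε). Then 0 < |y + 1| < δ forces both bounds, so |(5y - 9)/(y - 8) − (14/9)| < ε.

δ = min(9/2, (81/62)ε)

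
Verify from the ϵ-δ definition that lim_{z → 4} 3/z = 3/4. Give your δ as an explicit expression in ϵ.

Suppose ϵ > 0. We seek δ > 0 such that 0 < |z − 4| < δ implies |3/z − (3/4)| < ϵ.
|3/z − (3/4)| = 3·|4 − z|/(4·|z|) = 3|z − 4|/(4|z|).
Restrict δ ≤ 2. Then |z − 4| < 2 gives |z| > 2, so 4|z| > 8.
Then |3/z − (3/4)| < 3|z − 4|/8, which is < ϵ when |z − 4| < (8/3)ϵ.
Take δ = min(2, (8/3)ϵ). Then 0 < |z − 4| < δ gives both |z − 4| < 2 and |z − 4| < (8/3)ϵ, so |3/z − (3/4)| < ϵ.

δ = min(2, (8/3)ϵ)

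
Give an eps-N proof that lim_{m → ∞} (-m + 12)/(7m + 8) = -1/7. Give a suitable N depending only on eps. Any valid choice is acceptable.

N = (92/49)/eps

Fix eps > 0. For m ≥ 1, |(-m + 12)/(7m + 8) + 1/7| = |92|/(7(7m + 8)) = 92/(7(7m + 8)).
Since 7m + 8 ≥ 7m for m ≥ 1, this is ≤ 92/(7·7m) = (92/49)/m.
So |(-m + 12)/(7m + 8) + 1/7| < eps whenever m > (92/49)/eps.
Take N = (92/49)/eps. If m > N then |(-m + 12)/(7m + 8) + 1/7| ≤ (92/49)/m < eps.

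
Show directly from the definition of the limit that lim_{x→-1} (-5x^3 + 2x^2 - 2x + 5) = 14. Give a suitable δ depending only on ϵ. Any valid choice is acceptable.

δ = min(2, ϵ/75)

Fix ϵ > 0. We want δ > 0 such that 0 < |x + 1| < δ implies |(-5x^3 + 2x^2 - 2x + 5) − 14| < ϵ.
(-5x^3 + 2x^2 - 2x + 5) − 14 = -5x^3 + 2x^2 - 2x - 9 = (x + 1)(-5x^2 + 7x - 9).
So |(-5x^3 + 2x^2 - 2x + 5) − 14| = |x + 1|·|-5x^2 + 7x - 9|.
Require δ ≤ 2. Then |x + 1| < 2 gives |x| < 3, and by the triangle inequality |-5x^2 + 7x - 9| ≤ 5·3^2 + 7·3 + 9 = 75.
Hence |(-5x^3 + 2x^2 - 2x + 5) − 14| ≤ 75|x + 1| < ϵ provided |x + 1| < ϵ/75.
Choosing δ = min(2, ϵ/75) ensures both conditions, hence |(-5x^3 + 2x^2 - 2x + 5) − 14| < ϵ.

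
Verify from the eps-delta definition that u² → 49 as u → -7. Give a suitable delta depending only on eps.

Let eps > 0 be given. We seek delta > 0 with 0 < |u + 7| < delta ⇒ |u² − 49| < eps.
Factor: u² − 49 = (u + 7)(u - 7), so |u² − 49| = |u + 7|·|u - 7|.
Impose delta ≤ 1 so that |u| < 8; then |u - 7| ≤ 15.
Hence |u² − 49| ≤ 15|u + 7|, which is < eps once |u + 7| < eps/15.
Take delta = min(1, eps/15). If 0 < |u + 7| < delta then both bounds hold and |u² − 49| ≤ 15|u + 7| < 15·(eps/15) = eps.

delta = min(1, eps/15)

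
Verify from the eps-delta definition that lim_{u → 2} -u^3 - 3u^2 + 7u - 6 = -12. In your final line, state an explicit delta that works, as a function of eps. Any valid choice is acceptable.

Let eps > 0 be given. We want delta > 0 such that 0 < |u − 2| < delta implies |(-u^3 - 3u^2 + 7u - 6) + 12| < eps.
(-u^3 - 3u^2 + 7u - 6) + 12 = -u^3 - 3u^2 + 7u + 6 = (u − 2)(-u^2 - 5u - 3).
So |(-u^3 - 3u^2 + 7u - 6) + 12| = |u − 2|·|-u^2 - 5u - 3|.
Require delta ≤ 1. Then |u − 2| < 1 gives |u| < 3, and by the triangle inequality |-u^2 - 5u - 3| ≤ 3^2 + 5·3 + 3 = 27.
Hence |(-u^3 - 3u^2 + 7u - 6) + 12| ≤ 27|u − 2| < eps provided |u − 2| < eps/27.
Choosing delta = min(1, eps/27) ensures both conditions, hence |(-u^3 - 3u^2 + 7u - 6) + 12| < eps.

delta = min(1, eps/27)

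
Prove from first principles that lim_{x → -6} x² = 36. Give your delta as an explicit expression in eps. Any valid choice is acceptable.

Fix eps > 0. We seek delta > 0 with 0 < |x + 6| < delta ⇒ |x² − 36| < eps.
Factor: x² − 36 = (x + 6)(x - 6), so |x² − 36| = |x + 6|·|x - 6|.
Impose delta ≤ 1 so that |x| < 7; then |x - 6| ≤ 13.
Hence |x² − 36| ≤ 13|x + 6|, which is < eps once |x + 6| < eps/13.
Take delta = min(1, eps/13). If 0 < |x + 6| < delta then both bounds hold and |x² − 36| ≤ 13|x + 6| < 13·(eps/13) = eps.

delta = min(1, eps/13)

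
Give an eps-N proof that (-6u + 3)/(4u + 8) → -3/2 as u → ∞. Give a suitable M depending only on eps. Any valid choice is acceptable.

M = (15/4)/eps

Let eps > 0. We seek M > 0 such that u > M implies |(-6u + 3)/(4u + 8) + 3/2| < eps.
(-6u + 3)/(4u + 8) + 3/2 = (4(-6u + 3) − (-6)(4u + 8)) / (4(4u + 8)) = 60/(4(4u + 8)).
For u > 0 we have 4u + 8 > 4u, so |(-6u + 3)/(4u + 8) + 3/2| = 60/(4(4u + 8)) < 60/(4·4u) = (15/4)/u.
Thus |(-6u + 3)/(4u + 8) + 3/2| < eps whenever u > (15/4)/eps.
Take M = (15/4)/eps. If u > M then |(-6u + 3)/(4u + 8) + 3/2| < (15/4)/u < eps.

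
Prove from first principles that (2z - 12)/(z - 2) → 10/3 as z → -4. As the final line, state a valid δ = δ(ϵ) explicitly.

δ = min(3, (9/4)ϵ)

Let ϵ > 0 be given. We want δ > 0 with 0 < |z + 4| < δ ⇒ |(2z - 12)/(z - 2) − (10/3)| < ϵ.
Combining over a common denominator, (2z - 12)/(z - 2) − (10/3) = [(2z - 12)·(-6) − (-20)·(z - 2)] / [(-6)·(z - 2)] = 8(z + 4) / ((-6)(z - 2)).
So |(2z - 12)/(z - 2) − (10/3)| = 8|z + 4| / (6·|z − 2|).
Require δ ≤ 3, so |z − 2| ≥ |-6| − |z + 4| > 6 − 3 = 3.
Hence |(2z - 12)/(z - 2) − (10/3)| < 8|z + 4|/(6·3) = (4/9)|z + 4|, which is < ϵ once |z + 4| < (9/4)ϵ.
Take δ = min(3, (9/4)ϵ). Then 0 < |z + 4| < δ forces both bounds, so |(2z - 12)/(z - 2) − (10/3)| < ϵ.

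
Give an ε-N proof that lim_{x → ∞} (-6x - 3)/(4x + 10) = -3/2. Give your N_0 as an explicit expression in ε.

Suppose ε > 0. We seek N_0 > 0 such that x > N_0 implies |(-6x - 3)/(4x + 10) + 3/2| < ε.
(-6x - 3)/(4x + 10) + 3/2 = (4(-6x - 3) − (-6)(4x + 10)) / (4(4x + 10)) = 48/(4(4x + 10)).
For x > 0 we have 4x + 10 > 4x, so |(-6x - 3)/(4x + 10) + 3/2| = 48/(4(4x + 10)) < 48/(4·4x) = 3/x.
Thus |(-6x - 3)/(4x + 10) + 3/2| < ε whenever x > 3/ε.
Take N_0 = 3/ε. If x > N_0 then |(-6x - 3)/(4x + 10) + 3/2| < 3/x < ε.

N_0 = 3/ε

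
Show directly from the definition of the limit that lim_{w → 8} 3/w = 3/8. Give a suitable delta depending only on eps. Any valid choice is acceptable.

delta = min(4, (32/3)eps)

Fix eps > 0. We seek delta > 0 such that 0 < |w − 8| < delta implies |3/w − (3/8)| < eps.
|3/w − (3/8)| = 3·|8 − w|/(8·|w|) = 3|w − 8|/(8|w|).
Restrict delta ≤ 4. Then |w − 8| < 4 gives |w| > 4, so 8|w| > 32.
Then |3/w − (3/8)| < 3|w − 8|/32, which is < eps when |w − 8| < (32/3)eps.
Take delta = min(4, (32/3)eps). Then 0 < |w − 8| < delta gives both |w − 8| < 4 and |w − 8| < (32/3)eps, so |3/w − (3/8)| < eps.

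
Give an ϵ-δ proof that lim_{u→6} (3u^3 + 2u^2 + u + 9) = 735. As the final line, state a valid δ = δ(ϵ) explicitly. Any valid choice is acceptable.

Suppose ϵ > 0. We want δ > 0 such that 0 < |u − 6| < δ implies |(3u^3 + 2u^2 + u + 9) − 735| < ϵ.
(3u^3 + 2u^2 + u + 9) − 735 = 3u^3 + 2u^2 + u - 726 = (u − 6)(3u^2 + 20u + 121).
So |(3u^3 + 2u^2 + u + 9) − 735| = |u − 6|·|3u^2 + 20u + 121|.
Assume first that |u − 6| < 1, so |u| < 7. Then |3u^2 + 20u + 121| ≤ 3·7^2 + 20·7 + 121 = 408.
Hence |(3u^3 + 2u^2 + u + 9) − 735| ≤ 408|u − 6| < ϵ provided |u − 6| < ϵ/408.
Take δ = min(1, ϵ/408). Then 0 < |u − 6| < δ gives both |u − 6| < 1 and |u − 6| < ϵ/408, so |(3u^3 + 2u^2 + u + 9) − 735| < ϵ.

δ = min(1, ϵ/408)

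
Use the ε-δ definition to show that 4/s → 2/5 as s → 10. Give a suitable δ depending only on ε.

Let ε > 0 be given. We seek δ > 0 such that 0 < |s − 10| < δ implies |4/s − (2/5)| < ε.
|4/s − (2/5)| = 4·|10 − s|/(10·|s|) = 4|s − 10|/(10|s|).
Require δ ≤ 5 so that |s| > 10 − 5 = 5, hence 10|s| > 50.
Then |4/s − (2/5)| < 4|s − 10|/50, which is < ε when |s − 10| < (25/2)ε.
Take δ = min(5, (25/2)ε). Then 0 < |s − 10| < δ gives both |s − 10| < 5 and |s − 10| < (25/2)ε, so |4/s − (2/5)| < ε.

δ = min(5, (25/2)ε)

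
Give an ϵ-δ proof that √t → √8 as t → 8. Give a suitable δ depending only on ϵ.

δ = min(8, √8·ϵ)

Fix ϵ > 0. We want δ > 0 such that 0 < |t − 8| < δ implies |√t − √8| < ϵ.
Multiplying by the conjugate, |√t − √8| = |t − 8|/(√t + √8).
Restrict δ ≤ 8 so that |t − 8| < 8 forces t > 0, and then √t + √8 > √8.
Hence |√t − √8| < |t − 8|/√8, which is < ϵ once |t − 8| < √8·ϵ.
Take δ = min(8, √8·ϵ). If 0 < |t − 8| < δ then t > 0 and |√t − √8| < |t − 8|/√8 < ϵ.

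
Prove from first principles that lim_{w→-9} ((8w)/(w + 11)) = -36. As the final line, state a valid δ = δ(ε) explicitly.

Suppose ε > 0. We want δ > 0 with 0 < |w + 9| < δ ⇒ |(8w)/(w + 11) + 36| < ε.
Combining over a common denominator, (8w)/(w + 11) + 36 = [(8w)·2 − (-72)·(w + 11)] / [2·(w + 11)] = 88(w + 9) / (2(w + 11)).
So |(8w)/(w + 11) + 36| = 88|w + 9| / (2·|w + 11|).
Restrict δ ≤ 1. Then |w + 9| < 1 gives |w + 11| = |(w + 9) + 2| ≥ 2 − 1 = 1.
Hence |(8w)/(w + 11) + 36| < 88|w + 9|/(2·1) = 44|w + 9|, which is < ε once |w + 9| < (1/44)ε.
Take δ = min(1, (1/44)ε). Then 0 < |w + 9| < δ forces both bounds, so |(8w)/(w + 11) + 36| < ε.

δ = min(1, (1/44)ε)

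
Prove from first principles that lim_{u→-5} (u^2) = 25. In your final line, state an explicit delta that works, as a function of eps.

delta = min(1, eps/11)

Fix eps > 0. We seek delta > 0 with 0 < |u + 5| < delta ⇒ |u^2 − 25| < eps.
Factor: u^2 − 25 = (u + 5)(u - 5), so |u^2 − 25| = |u + 5|·|u - 5|.
Restrict delta ≤ 1. Then |u + 5| < 1 gives |u| < 6, so by the triangle inequality |u - 5| ≤ 6 + 5 = 11.
Hence |u^2 − 25| ≤ 11|u + 5|, which is < eps once |u + 5| < eps/11.
Take delta = min(1, eps/11). If 0 < |u + 5| < delta then both bounds hold and |u^2 − 25| ≤ 11|u + 5| < 11·(eps/11) = eps.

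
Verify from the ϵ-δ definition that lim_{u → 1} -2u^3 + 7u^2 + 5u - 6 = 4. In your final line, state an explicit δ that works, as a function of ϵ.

Suppose ϵ > 0. We want δ > 0 such that 0 < |u − 1| < δ implies |(-2u^3 + 7u^2 + 5u - 6) − 4| < ϵ.
(-2u^3 + 7u^2 + 5u - 6) − 4 = -2u^3 + 7u^2 + 5u - 10 = (u − 1)(-2u^2 + 5u + 10).
So |(-2u^3 + 7u^2 + 5u - 6) − 4| = |u − 1|·|-2u^2 + 5u + 10|.
Assume first that |u − 1| < 2, so |u| < 3. Then |-2u^2 + 5u + 10| ≤ 2·3^2 + 5·3 + 10 = 43.
Hence |(-2u^3 + 7u^2 + 5u - 6) − 4| ≤ 43|u − 1| < ϵ provided |u − 1| < ϵ/43.
Take δ = min(2, ϵ/43). Then 0 < |u − 1| < δ gives both |u − 1| < 2 and |u − 1| < ϵ/43, so |(-2u^3 + 7u^2 + 5u - 6) − 4| < ϵ.

δ = min(2, ϵ/43)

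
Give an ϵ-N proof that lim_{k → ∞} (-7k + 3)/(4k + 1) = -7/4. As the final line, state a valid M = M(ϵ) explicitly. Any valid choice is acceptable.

M = (19/16)/ϵ

Suppose ϵ > 0. For k ≥ 1, |(-7k + 3)/(4k + 1) + 7/4| = |19|/(4(4k + 1)) = 19/(4(4k + 1)).
Since 4k + 1 ≥ 4k for k ≥ 1, this is ≤ 19/(4·4k) = (19/16)/k.
So |(-7k + 3)/(4k + 1) + 7/4| < ϵ whenever k > (19/16)/ϵ.
Take M = (19/16)/ϵ. If k > M then |(-7k + 3)/(4k + 1) + 7/4| ≤ (19/16)/k < ϵ.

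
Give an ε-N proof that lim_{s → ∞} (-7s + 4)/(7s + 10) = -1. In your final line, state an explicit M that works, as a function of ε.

Let ε > 0 be given. We seek M > 0 such that s > M implies |(-7s + 4)/(7s + 10) + 1| < ε.
(-7s + 4)/(7s + 10) + 1 = (7(-7s + 4) − (-7)(7s + 10)) / (7(7s + 10)) = 98/(7(7s + 10)).
For s > 0 we have 7s + 10 > 7s, so |(-7s + 4)/(7s + 10) + 1| = 98/(7(7s + 10)) < 98/(7·7s) = 2/s.
Thus |(-7s + 4)/(7s + 10) + 1| < ε whenever s > 2/ε.
Take M = 2/ε. If s > M then |(-7s + 4)/(7s + 10) + 1| < 2/s < ε.

M = 2/ε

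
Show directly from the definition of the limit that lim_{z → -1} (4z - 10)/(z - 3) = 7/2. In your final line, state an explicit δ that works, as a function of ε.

Suppose ε > 0. We want δ > 0 with 0 < |z + 1| < δ ⇒ |(4z - 10)/(z - 3) − (7/2)| < ε.
Combining over a common denominator, (4z - 10)/(z - 3) − (7/2) = [(4z - 10)·(-4) − (-14)·(z - 3)] / [(-4)·(z - 3)] = -2(z + 1) / ((-4)(z - 3)).
So |(4z - 10)/(z - 3) − (7/2)| = 2|z + 1| / (4·|z − 3|).
Restrict δ ≤ 2. Then |z + 1| < 2 gives |z − 3| = |(z + 1) + (-4)| ≥ 4 − 2 = 2.
Hence |(4z - 10)/(z - 3) − (7/2)| < 2|z + 1|/(4·2) = (1/4)|z + 1|, which is < ε once |z + 1| < 4ε.
Take δ = min(2, 4ε). Then 0 < |z + 1| < δ forces both bounds, so |(4z - 10)/(z - 3) − (7/2)| < ε.

δ = min(2, 4ε)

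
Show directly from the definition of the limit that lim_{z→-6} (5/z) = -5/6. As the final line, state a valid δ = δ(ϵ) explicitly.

δ = min(3, (18/5)ϵ)

Suppose ϵ > 0. We seek δ > 0 such that 0 < |z + 6| < δ implies |5/z + 5/6| < ϵ.
|5/z + 5/6| = 5·|-6 − z|/(6·|z|) = 5|z + 6|/(6|z|).
Restrict δ ≤ 3. Then |z + 6| < 3 gives |z| > 3, so 6|z| > 18.
Then |5/z + 5/6| < 5|z + 6|/18, which is < ϵ when |z + 6| < (18/5)ϵ.
Take δ = min(3, (18/5)ϵ). Then 0 < |z + 6| < δ gives both |z + 6| < 3 and |z + 6| < (18/5)ϵ, so |5/z + 5/6| < ϵ.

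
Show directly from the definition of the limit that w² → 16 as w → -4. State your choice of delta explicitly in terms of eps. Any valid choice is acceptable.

Let eps > 0 be given. We seek delta > 0 with 0 < |w + 4| < delta ⇒ |w² − 16| < eps.
Factor: w² − 16 = (w + 4)(w - 4), so |w² − 16| = |w + 4|·|w - 4|.
Impose delta ≤ 1 so that |w| < 5; then |w - 4| ≤ 9.
Hence |w² − 16| ≤ 9|w + 4|, which is < eps once |w + 4| < eps/9.
Take delta = min(1, eps/9). If 0 < |w + 4| < delta then both bounds hold and |w² − 16| ≤ 9|w + 4| < 9·(eps/9) = eps.

delta = min(1, eps/9)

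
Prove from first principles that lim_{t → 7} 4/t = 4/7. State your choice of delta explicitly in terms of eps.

delta = min(7/2, (49/8)eps)

Let eps > 0 be given. We seek delta > 0 such that 0 < |t − 7| < delta implies |4/t − (4/7)| < eps.
|4/t − (4/7)| = 4·|7 − t|/(7·|t|) = 4|t − 7|/(7|t|).
Require delta ≤ 7/2 so that |t| > 7 − 7/2 = 7/2, hence 7|t| > 49/2.
Then |4/t − (4/7)| < 4|t − 7|/(49/2), which is < eps when |t − 7| < (49/8)eps.
Take delta = min(7/2, (49/8)eps). Then 0 < |t − 7| < delta gives both |t − 7| < 7/2 and |t − 7| < (49/8)eps, so |4/t − (4/7)| < eps.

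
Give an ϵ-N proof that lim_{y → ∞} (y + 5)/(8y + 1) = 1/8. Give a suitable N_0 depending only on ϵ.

Let ϵ > 0 be given. We seek N_0 > 0 such that y > N_0 implies |(y + 5)/(8y + 1) − (1/8)| < ϵ.
(y + 5)/(8y + 1) − (1/8) = (8(y + 5) − (8y + 1)) / (8(8y + 1)) = 39/(8(8y + 1)).
For y > 0 we have 8y + 1 > 8y, so |(y + 5)/(8y + 1) − (1/8)| = 39/(8(8y + 1)) < 39/(8·8y) = (39/64)/y.
Thus |(y + 5)/(8y + 1) − (1/8)| < ϵ whenever y > (39/64)/ϵ.
Take N_0 = (39/64)/ϵ. If y > N_0 then |(y + 5)/(8y + 1) − (1/8)| < (39/64)/y < ϵ.

N_0 = (39/64)/ϵ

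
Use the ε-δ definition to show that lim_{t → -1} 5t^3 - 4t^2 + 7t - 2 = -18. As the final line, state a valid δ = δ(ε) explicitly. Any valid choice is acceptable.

Let ε > 0. We want δ > 0 such that 0 < |t + 1| < δ implies |(5t^3 - 4t^2 + 7t - 2) + 18| < ε.
(5t^3 - 4t^2 + 7t - 2) + 18 = 5t^3 - 4t^2 + 7t + 16 = (t + 1)(5t^2 - 9t + 16).
So |(5t^3 - 4t^2 + 7t - 2) + 18| = |t + 1|·|5t^2 - 9t + 16|.
Require δ ≤ 1. Then |t + 1| < 1 gives |t| < 2, and by the triangle inequality |5t^2 - 9t + 16| ≤ 5·2^2 + 9·2 + 16 = 54.
Hence |(5t^3 - 4t^2 + 7t - 2) + 18| ≤ 54|t + 1| < ε provided |t + 1| < ε/54.
Choosing δ = min(1, ε/54) ensures both conditions, hence |(5t^3 - 4t^2 + 7t - 2) + 18| < ε.

δ = min(1, ε/54)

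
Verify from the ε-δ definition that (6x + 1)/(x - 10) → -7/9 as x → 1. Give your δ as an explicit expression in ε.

Fix ε > 0. We want δ > 0 with 0 < |x − 1| < δ ⇒ |(6x + 1)/(x - 10) + 7/9| < ε.
Combining over a common denominator, (6x + 1)/(x - 10) + 7/9 = [(6x + 1)·(-9) − 7·(x - 10)] / [(-9)·(x - 10)] = -61(x − 1) / ((-9)(x - 10)).
So |(6x + 1)/(x - 10) + 7/9| = 61|x − 1| / (9·|x − 10|).
Restrict δ ≤ 9/2. Then |x − 1| < 9/2 gives |x − 10| = |(x − 1) + (-9)| ≥ 9 − 9/2 = 9/2.
Hence |(6x + 1)/(x - 10) + 7/9| < 61|x − 1|/(9·(9/2)) = (122/81)|x − 1|, which is < ε once |x − 1| < (81/122)ε.
Take δ = min(9/2, (81/122)ε). Then 0 < |x − 1| < δ forces both bounds, so |(6x + 1)/(x - 10) + 7/9| < ε.

δ = min(9/2, (81/122)ε)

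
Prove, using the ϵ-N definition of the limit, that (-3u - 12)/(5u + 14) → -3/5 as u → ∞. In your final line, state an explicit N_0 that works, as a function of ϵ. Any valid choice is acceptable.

Suppose ϵ > 0. We seek N_0 > 0 such that u > N_0 implies |(-3u - 12)/(5u + 14) + 3/5| < ϵ.
(-3u - 12)/(5u + 14) + 3/5 = (5(-3u - 12) − (-3)(5u + 14)) / (5(5u + 14)) = -18/(5(5u + 14)).
For u > 0 we have 5u + 14 > 5u, so |(-3u - 12)/(5u + 14) + 3/5| = 18/(5(5u + 14)) < 18/(5·5u) = (18/25)/u.
Thus |(-3u - 12)/(5u + 14) + 3/5| < ϵ whenever u > (18/25)/ϵ.
Take N_0 = (18/25)/ϵ. If u > N_0 then |(-3u - 12)/(5u + 14) + 3/5| < (18/25)/u < ϵ.

N_0 = (18/25)/ϵ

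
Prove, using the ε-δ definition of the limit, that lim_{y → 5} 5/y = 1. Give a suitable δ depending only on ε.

δ = min(5/2, (5/2)ε)

Let ε > 0 be given. We seek δ > 0 such that 0 < |y − 5| < δ implies |5/y − 1| < ε.
|5/y − 1| = 5·|5 − y|/(5·|y|) = 5|y − 5|/(5|y|).
Require δ ≤ 5/2 so that |y| > 5 − 5/2 = 5/2, hence 5|y| > 25/2.
Then |5/y − 1| < 5|y − 5|/(25/2), which is < ε when |y − 5| < (5/2)ε.
Take δ = min(5/2, (5/2)ε). Then 0 < |y − 5| < δ gives both |y − 5| < 5/2 and |y − 5| < (5/2)ε, so |5/y − 1| < ε.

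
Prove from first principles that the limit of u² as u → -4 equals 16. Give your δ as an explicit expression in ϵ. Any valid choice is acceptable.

δ = min(1, ϵ/9)

Let ϵ > 0 be given. We seek δ > 0 with 0 < |u + 4| < δ ⇒ |u² − 16| < ϵ.
Factor: u² − 16 = (u + 4)(u - 4), so |u² − 16| = |u + 4|·|u - 4|.
Restrict δ ≤ 1. Then |u + 4| < 1 gives |u| < 5, so by the triangle inequality |u - 4| ≤ 5 + 4 = 9.
Hence |u² − 16| ≤ 9|u + 4|, which is < ϵ once |u + 4| < ϵ/9.
Take δ = min(1, ϵ/9). If 0 < |u + 4| < δ then both bounds hold and |u² − 16| ≤ 9|u + 4| < 9·(ϵ/9) = ϵ.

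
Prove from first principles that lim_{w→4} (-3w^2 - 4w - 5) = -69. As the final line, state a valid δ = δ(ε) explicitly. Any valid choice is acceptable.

δ = min(1, ε/31)

Fix ε > 0. We want δ > 0 such that 0 < |w − 4| < δ implies |(-3w^2 - 4w - 5) + 69| < ε.
(-3w^2 - 4w - 5) + 69 = -3w^2 - 4w + 64 = (w − 4)(-3w - 16).
So |(-3w^2 - 4w - 5) + 69| = |w − 4|·|-3w - 16|.
Assume first that |w − 4| < 1, so |w| < 5. Then |-3w - 16| ≤ 3·5 + 16 = 31.
Hence |(-3w^2 - 4w - 5) + 69| ≤ 31|w − 4| < ε provided |w − 4| < ε/31.
Take δ = min(1, ε/31). Then 0 < |w − 4| < δ gives both |w − 4| < 1 and |w − 4| < ε/31, so |(-3w^2 - 4w - 5) + 69| < ε.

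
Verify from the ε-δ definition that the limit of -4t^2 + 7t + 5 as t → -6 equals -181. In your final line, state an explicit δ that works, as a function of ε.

Let ε > 0. We want δ > 0 such that 0 < |t + 6| < δ implies |(-4t^2 + 7t + 5) + 181| < ε.
(-4t^2 + 7t + 5) + 181 = -4t^2 + 7t + 186 = (t + 6)(-4t + 31).
So |(-4t^2 + 7t + 5) + 181| = |t + 6|·|-4t + 31|.
Require δ ≤ 2. Then |t + 6| < 2 gives |t| < 8, and by the triangle inequality |-4t + 31| ≤ 4·8 + 31 = 63.
Hence |(-4t^2 + 7t + 5) + 181| ≤ 63|t + 6| < ε provided |t + 6| < ε/63.
Choosing δ = min(2, ε/63) ensures both conditions, hence |(-4t^2 + 7t + 5) + 181| < ε.

δ = min(2, ε/63)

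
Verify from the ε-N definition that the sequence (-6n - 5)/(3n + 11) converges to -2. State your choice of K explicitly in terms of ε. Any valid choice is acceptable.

Let ε > 0 be given. For n ≥ 1, |(-6n - 5)/(3n + 11) + 2| = |51|/(3(3n + 11)) = 51/(3(3n + 11)).
Since 3n + 11 ≥ 3n for n ≥ 1, this is ≤ 51/(3·3n) = (17/3)/n.
So |(-6n - 5)/(3n + 11) + 2| < ε whenever n > (17/3)/ε.
Take K = (17/3)/ε. If n > K then |(-6n - 5)/(3n + 11) + 2| ≤ (17/3)/n < ε.

K = (17/3)/ε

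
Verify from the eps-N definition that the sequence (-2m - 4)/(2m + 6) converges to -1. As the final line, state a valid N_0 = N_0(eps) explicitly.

N_0 = 1/eps

Suppose eps > 0. For m ≥ 1, |(-2m - 4)/(2m + 6) + 1| = |4|/(2(2m + 6)) = 4/(2(2m + 6)).
Since 2m + 6 ≥ 2m for m ≥ 1, this is ≤ 4/(2·2m) = 1/m.
So |(-2m - 4)/(2m + 6) + 1| < eps whenever m > 1/eps.
Take N_0 = 1/eps. If m > N_0 then |(-2m - 4)/(2m + 6) + 1| ≤ 1/m < eps.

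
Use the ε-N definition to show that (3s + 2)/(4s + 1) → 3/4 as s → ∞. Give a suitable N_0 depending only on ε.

N_0 = (5/16)/ε

Let ε > 0 be given. We seek N_0 > 0 such that s > N_0 implies |(3s + 2)/(4s + 1) − (3/4)| < ε.
(3s + 2)/(4s + 1) − (3/4) = (4(3s + 2) − 3(4s + 1)) / (4(4s + 1)) = 5/(4(4s + 1)).
For s > 0 we have 4s + 1 > 4s, so |(3s + 2)/(4s + 1) − (3/4)| = 5/(4(4s + 1)) < 5/(4·4s) = (5/16)/s.
Thus |(3s + 2)/(4s + 1) − (3/4)| < ε whenever s > (5/16)/ε.
Take N_0 = (5/16)/ε. If s > N_0 then |(3s + 2)/(4s + 1) − (3/4)| < (5/16)/s < ε.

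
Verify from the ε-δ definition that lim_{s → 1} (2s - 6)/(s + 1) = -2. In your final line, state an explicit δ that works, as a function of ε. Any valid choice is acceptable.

δ = min(1, (1/4)ε)

Let ε > 0 be given. We want δ > 0 with 0 < |s − 1| < δ ⇒ |(2s - 6)/(s + 1) + 2| < ε.
Combining over a common denominator, (2s - 6)/(s + 1) + 2 = [(2s - 6)·2 − (-4)·(s + 1)] / [2·(s + 1)] = 8(s − 1) / (2(s + 1)).
So |(2s - 6)/(s + 1) + 2| = 8|s − 1| / (2·|s + 1|).
Require δ ≤ 1, so |s + 1| ≥ |2| − |s − 1| > 2 − 1 = 1.
Hence |(2s - 6)/(s + 1) + 2| < 8|s − 1|/(2·1) = 4|s − 1|, which is < ε once |s − 1| < (1/4)ε.
Take δ = min(1, (1/4)ε). Then 0 < |s − 1| < δ forces both bounds, so |(2s - 6)/(s + 1) + 2| < ε.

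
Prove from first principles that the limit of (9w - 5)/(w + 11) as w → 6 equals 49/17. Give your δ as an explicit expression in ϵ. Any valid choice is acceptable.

Fix ϵ > 0. We want δ > 0 with 0 < |w − 6| < δ ⇒ |(9w - 5)/(w + 11) − (49/17)| < ϵ.
Combining over a common denominator, (9w - 5)/(w + 11) − (49/17) = [(9w - 5)·17 − 49·(w + 11)] / [17·(w + 11)] = 104(w − 6) / (17(w + 11)).
So |(9w - 5)/(w + 11) − (49/17)| = 104|w − 6| / (17·|w + 11|).
Require δ ≤ 17/2, so |w + 11| ≥ |17| − |w − 6| > 17 − 17/2 = 17/2.
Hence |(9w - 5)/(w + 11) − (49/17)| < 104|w − 6|/(17·(17/2)) = (208/289)|w − 6|, which is < ϵ once |w − 6| < (289/208)ϵ.
Take δ = min(17/2, (289/208)ϵ). Then 0 < |w − 6| < δ forces both bounds, so |(9w - 5)/(w + 11) − (49/17)| < ϵ.

δ = min(17/2, (289/208)ϵ)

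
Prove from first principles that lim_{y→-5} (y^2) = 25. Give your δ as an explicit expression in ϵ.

δ = min(2, ϵ/12)

Let ϵ > 0 be given. We seek δ > 0 with 0 < |y + 5| < δ ⇒ |y^2 − 25| < ϵ.
Factor: y^2 − 25 = (y + 5)(y - 5), so |y^2 − 25| = |y + 5|·|y - 5|.
Impose δ ≤ 2 so that |y| < 7; then |y - 5| ≤ 12.
Hence |y^2 − 25| ≤ 12|y + 5|, which is < ϵ once |y + 5| < ϵ/12.
Take δ = min(2, ϵ/12). If 0 < |y + 5| < δ then both bounds hold and |y^2 − 25| ≤ 12|y + 5| < 12·(ϵ/12) = ϵ.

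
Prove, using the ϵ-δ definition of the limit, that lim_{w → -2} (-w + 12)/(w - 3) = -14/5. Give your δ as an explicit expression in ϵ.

δ = min(5/2, (25/18)ϵ)

Let ϵ > 0. We want δ > 0 with 0 < |w + 2| < δ ⇒ |(-w + 12)/(w - 3) + 14/5| < ϵ.
Combining over a common denominator, (-w + 12)/(w - 3) + 14/5 = [(-w + 12)·(-5) − 14·(w - 3)] / [(-5)·(w - 3)] = -9(w + 2) / ((-5)(w - 3)).
So |(-w + 12)/(w - 3) + 14/5| = 9|w + 2| / (5·|w − 3|).
Require δ ≤ 5/2, so |w − 3| ≥ |-5| − |w + 2| > 5 − 5/2 = 5/2.
Hence |(-w + 12)/(w - 3) + 14/5| < 9|w + 2|/(5·(5/2)) = (18/25)|w + 2|, which is < ϵ once |w + 2| < (25/18)ϵ.
Take δ = min(5/2, (25/18)ϵ). Then 0 < |w + 2| < δ forces both bounds, so |(-w + 12)/(w - 3) + 14/5| < ϵ.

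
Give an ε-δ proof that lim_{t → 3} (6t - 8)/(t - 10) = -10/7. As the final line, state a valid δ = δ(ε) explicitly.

δ = min(7/2, (49/104)ε)

Let ε > 0. We want δ > 0 with 0 < |t − 3| < δ ⇒ |(6t - 8)/(t - 10) + 10/7| < ε.
Combining over a common denominator, (6t - 8)/(t - 10) + 10/7 = [(6t - 8)·(-7) − 10·(t - 10)] / [(-7)·(t - 10)] = -52(t − 3) / ((-7)(t - 10)).
So |(6t - 8)/(t - 10) + 10/7| = 52|t − 3| / (7·|t − 10|).
Require δ ≤ 7/2, so |t − 10| ≥ |-7| − |t − 3| > 7 − 7/2 = 7/2.
Hence |(6t - 8)/(t - 10) + 10/7| < 52|t − 3|/(7·(7/2)) = (104/49)|t − 3|, which is < ε once |t − 3| < (49/104)ε.
Take δ = min(7/2, (49/104)ε). Then 0 < |t − 3| < δ forces both bounds, so |(6t - 8)/(t - 10) + 10/7| < ε.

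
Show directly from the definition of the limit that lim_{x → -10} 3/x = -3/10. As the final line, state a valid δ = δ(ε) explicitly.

δ = min(5, (50/3)ε)

Suppose ε > 0. We seek δ > 0 such that 0 < |x + 10| < δ implies |3/x + 3/10| < ε.
|3/x + 3/10| = 3·|-10 − x|/(10·|x|) = 3|x + 10|/(10|x|).
Require δ ≤ 5 so that |x| > 10 − 5 = 5, hence 10|x| > 50.
Then |3/x + 3/10| < 3|x + 10|/50, which is < ε when |x + 10| < (50/3)ε.
Take δ = min(5, (50/3)ε). Then 0 < |x + 10| < δ gives both |x + 10| < 5 and |x + 10| < (50/3)ε, so |3/x + 3/10| < ε.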